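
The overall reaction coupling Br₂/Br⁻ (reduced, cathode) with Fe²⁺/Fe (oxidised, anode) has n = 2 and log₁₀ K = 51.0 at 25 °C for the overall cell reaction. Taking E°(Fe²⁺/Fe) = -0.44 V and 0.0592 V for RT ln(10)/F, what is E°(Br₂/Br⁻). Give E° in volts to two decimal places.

+1.07 V

E°cell = (0.0592/n)·log K = (0.0592/2)(51.0) = +1.510 V.
Since Br₂/Br⁻ is the cathode and Fe²⁺/Fe the anode, E°cell = E°(Br₂/Br⁻) − E°(Fe²⁺/Fe).
So E°(Br₂/Br⁻) = E°cell + E°(Fe²⁺/Fe) = +1.510 + (-0.44) = +1.07 V.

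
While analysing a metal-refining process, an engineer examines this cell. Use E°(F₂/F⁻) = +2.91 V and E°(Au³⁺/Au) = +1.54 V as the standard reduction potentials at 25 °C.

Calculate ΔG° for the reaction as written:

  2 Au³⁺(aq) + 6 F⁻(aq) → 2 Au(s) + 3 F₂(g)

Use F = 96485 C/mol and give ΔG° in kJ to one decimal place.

+793.1 kJ

As written, Au³⁺/Au is reduced (cathode) and F₂/F⁻ is oxidised (anode), so E°cell = (+1.54) − (+2.91) = -1.37 V.
Balancing electrons gives n = 6.
ΔG° = −nFE° = −(6)(96485)(-1.37) = 793,107 J = +793.1 kJ.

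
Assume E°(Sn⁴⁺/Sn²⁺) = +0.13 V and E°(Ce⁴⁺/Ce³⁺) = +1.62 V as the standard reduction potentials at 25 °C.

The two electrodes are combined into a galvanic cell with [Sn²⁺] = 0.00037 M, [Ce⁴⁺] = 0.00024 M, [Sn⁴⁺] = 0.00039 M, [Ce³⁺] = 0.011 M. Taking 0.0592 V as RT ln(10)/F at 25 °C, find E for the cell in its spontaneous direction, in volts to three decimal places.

+1.391 V

Ce⁴⁺/Ce³⁺ is the cathode (higher E°), Sn⁴⁺/Sn²⁺ the anode: E°cell = +1.62 − (+0.13) = +1.49 V, n = 2.
Overall: 2 Ce⁴⁺(aq) + Sn²⁺(aq) → 2 Ce³⁺(aq) + Sn⁴⁺(aq)
Q = [Ce³⁺]^2·[Sn⁴⁺] / ([Ce⁴⁺]^2·[Sn²⁺]); log Q = 3.345.
E = E° − (0.0592/n) log Q = +1.49 − (0.0592/2)(3.345) = +1.391 V.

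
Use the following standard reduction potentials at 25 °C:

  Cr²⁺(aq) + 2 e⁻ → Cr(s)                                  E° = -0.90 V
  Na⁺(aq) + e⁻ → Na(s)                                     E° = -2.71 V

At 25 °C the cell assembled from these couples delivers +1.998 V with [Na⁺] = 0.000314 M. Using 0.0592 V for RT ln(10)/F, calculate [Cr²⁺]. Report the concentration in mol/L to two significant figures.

Cr²⁺/Cr is the cathode, Na⁺/Na the anode: E°cell = +1.81 V, n = 2.
Overall reaction: Cr²⁺(aq) + 2 Na(s) → Cr(s) + 2 Na⁺(aq); Q = [Na⁺]^2/[Cr²⁺]^1.
From E = E° − (0.0592/n) log Q: log Q = (E° − E)·n/0.0592 = (+1.81 − (+1.998))·2/0.0592 = -6.3514.
So 1·log[Cr²⁺] = 2·log(0.000314) − log Q = -7.0061 − (-6.3514) = -0.6547; [Cr²⁺] = 10^(-0.6547) ≈ 0.22 M.

0.22 M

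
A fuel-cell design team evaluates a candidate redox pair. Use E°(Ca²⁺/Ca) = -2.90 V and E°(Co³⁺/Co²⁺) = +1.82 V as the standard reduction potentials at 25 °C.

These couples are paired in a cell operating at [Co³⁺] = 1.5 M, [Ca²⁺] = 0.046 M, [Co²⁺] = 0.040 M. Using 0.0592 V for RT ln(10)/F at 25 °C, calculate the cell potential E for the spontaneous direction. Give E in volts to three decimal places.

+4.853 V

Co³⁺/Co²⁺ is the cathode (higher E°), Ca²⁺/Ca the anode: E°cell = +1.82 − (-2.90) = +4.72 V, n = 2.
Overall: 2 Co³⁺(aq) + Ca(s) → 2 Co²⁺(aq) + Ca²⁺(aq)
Q = [Co²⁺]^2·[Ca²⁺] / ([Co³⁺]^2); log Q = -4.485.
E = E° − (0.0592/n) log Q = +4.72 − (0.0592/2)(-4.485) = +4.853 V.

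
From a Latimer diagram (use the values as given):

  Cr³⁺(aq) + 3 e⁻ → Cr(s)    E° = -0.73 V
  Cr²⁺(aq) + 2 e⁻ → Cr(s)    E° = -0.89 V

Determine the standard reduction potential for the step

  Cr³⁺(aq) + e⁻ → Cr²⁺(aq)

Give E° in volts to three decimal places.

Sequential free energies add, so n₃E°₃ = n₁E°₁ + n₂E°₂.
With n₃ = 3, and the known step contributing 2×(-0.89) V, the unknown satisfies 1·E° = 3×(-0.73) − 2×(-0.89) = -0.410.
E° = -0.410 / 1 = -0.410 V.

-0.410 V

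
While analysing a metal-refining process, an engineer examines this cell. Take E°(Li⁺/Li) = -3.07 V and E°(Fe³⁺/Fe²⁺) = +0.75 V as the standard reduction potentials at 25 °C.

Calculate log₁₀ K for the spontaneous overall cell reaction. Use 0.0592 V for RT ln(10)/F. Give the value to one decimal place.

64.5

Cathode: Fe³⁺/Fe²⁺; anode: Li⁺/Li. E°cell = +3.82 V, n = 1.
log K = nE°cell / 0.0592 = (1)(+3.82) / 0.0592 = 64.5.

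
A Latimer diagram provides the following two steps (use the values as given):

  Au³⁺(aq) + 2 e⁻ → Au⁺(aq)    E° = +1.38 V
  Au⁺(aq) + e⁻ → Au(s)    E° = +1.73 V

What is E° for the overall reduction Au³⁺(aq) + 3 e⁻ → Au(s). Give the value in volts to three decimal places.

+1.497 V

Since ΔG° = −nFE° is additive over sequential reductions, n₃E°₃ = n₁E°₁ + n₂E°₂.
E°₃ = (2×+1.38 + 1×+1.73) / 3 = (+4.490) / 3 = +1.497 V.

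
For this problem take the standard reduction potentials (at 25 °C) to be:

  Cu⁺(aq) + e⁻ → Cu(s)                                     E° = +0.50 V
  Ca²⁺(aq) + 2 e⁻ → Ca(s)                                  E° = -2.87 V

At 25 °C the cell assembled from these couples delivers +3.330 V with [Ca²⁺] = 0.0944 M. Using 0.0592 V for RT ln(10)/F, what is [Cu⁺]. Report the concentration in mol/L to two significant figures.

Cu⁺/Cu is the cathode, Ca²⁺/Ca the anode: E°cell = +3.37 V, n = 2.
Overall reaction: 2 Cu⁺(aq) + Ca(s) → 2 Cu(s) + Ca²⁺(aq); Q = [Ca²⁺]^1/[Cu⁺]^2.
From E = E° − (0.0592/n) log Q: log Q = (E° − E)·n/0.0592 = (+3.37 − (+3.330))·2/0.0592 = 1.3514.
So 2·log[Cu⁺] = 1·log(0.0944) − log Q = -1.0250 − (1.3514) = -2.3764; log[Cu⁺] = -2.3764 / 2 = -1.1882; [Cu⁺] = 10^(-1.1882) ≈ 0.065 M.

0.065 M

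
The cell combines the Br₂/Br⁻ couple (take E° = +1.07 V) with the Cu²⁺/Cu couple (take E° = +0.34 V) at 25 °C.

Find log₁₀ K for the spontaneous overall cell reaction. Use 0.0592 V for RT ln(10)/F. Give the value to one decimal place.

24.7

Cathode: Br₂/Br⁻; anode: Cu²⁺/Cu. E°cell = +0.73 V, n = 2.
log K = nE°cell / 0.0592 = (2)(+0.73) / 0.0592 = 24.7.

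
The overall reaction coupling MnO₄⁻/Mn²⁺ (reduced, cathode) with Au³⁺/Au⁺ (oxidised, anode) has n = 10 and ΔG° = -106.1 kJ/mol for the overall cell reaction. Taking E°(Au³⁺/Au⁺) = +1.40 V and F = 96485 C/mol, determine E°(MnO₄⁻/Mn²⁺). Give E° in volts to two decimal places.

+1.51 V

E°cell = −ΔG°/(nF) = −(-106.1×10³)/((10)(96485)) = +0.110 V.
Since MnO₄⁻/Mn²⁺ is the cathode and Au³⁺/Au⁺ the anode, E°cell = E°(MnO₄⁻/Mn²⁺) − E°(Au³⁺/Au⁺).
So E°(MnO₄⁻/Mn²⁺) = E°cell + E°(Au³⁺/Au⁺) = +0.110 + (+1.40) = +1.51 V.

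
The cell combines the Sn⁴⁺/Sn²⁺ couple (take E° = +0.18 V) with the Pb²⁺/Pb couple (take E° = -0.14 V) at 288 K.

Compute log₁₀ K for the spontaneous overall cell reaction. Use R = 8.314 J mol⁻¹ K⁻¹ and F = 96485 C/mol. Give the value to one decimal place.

11.2

Cathode: Sn⁴⁺/Sn²⁺; anode: Pb²⁺/Pb. E°cell = (+0.18) − (-0.14) = +0.32 V, with n = 2.
ΔG° = −nFE° = −RT ln K, so ln K = nFE°/(RT) = (2)(96485)(+0.32) / ((8.314)(288)) = 25.789.
log₁₀ K = 25.789 / ln 10 = 11.2.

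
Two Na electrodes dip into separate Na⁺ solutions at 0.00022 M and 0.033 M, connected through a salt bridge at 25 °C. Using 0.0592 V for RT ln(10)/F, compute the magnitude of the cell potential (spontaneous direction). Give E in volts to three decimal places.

+0.129 V

For a concentration cell E°cell = 0. The 0.033 M side is the cathode (reduction is favoured where [Na⁺] is higher).
With n = 1, E = −(0.0592/1) log([Na⁺]ₐₙ/[Na⁺]꜀ₐₜ) = −(0.0592/1) log(0.00022/0.033) = −(0.0592/1)(-2.176) = +0.129 V.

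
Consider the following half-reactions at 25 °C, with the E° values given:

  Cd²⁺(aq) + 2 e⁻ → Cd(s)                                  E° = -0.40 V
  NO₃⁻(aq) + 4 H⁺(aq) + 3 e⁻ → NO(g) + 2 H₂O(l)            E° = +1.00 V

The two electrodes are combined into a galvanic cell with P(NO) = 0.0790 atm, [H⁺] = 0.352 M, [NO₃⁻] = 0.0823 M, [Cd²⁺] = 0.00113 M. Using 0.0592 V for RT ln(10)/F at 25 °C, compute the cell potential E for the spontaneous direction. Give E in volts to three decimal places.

+1.452 V

NO₃⁻/NO is the cathode (higher E°), Cd²⁺/Cd the anode: E°cell = +1.00 − (-0.40) = +1.40 V, n = 6.
Overall: 2 NO₃⁻(aq) + 8 H⁺(aq) + 3 Cd(s) → 2 NO(g) + 4 H₂O(l) + 3 Cd²⁺(aq)
Q = P(NO)^2·[Cd²⁺]^3 / ([NO₃⁻]^2·[H⁺]^8); log Q = -5.249.
E = E° − (0.0592/n) log Q = +1.40 − (0.0592/6)(-5.249) = +1.452 V.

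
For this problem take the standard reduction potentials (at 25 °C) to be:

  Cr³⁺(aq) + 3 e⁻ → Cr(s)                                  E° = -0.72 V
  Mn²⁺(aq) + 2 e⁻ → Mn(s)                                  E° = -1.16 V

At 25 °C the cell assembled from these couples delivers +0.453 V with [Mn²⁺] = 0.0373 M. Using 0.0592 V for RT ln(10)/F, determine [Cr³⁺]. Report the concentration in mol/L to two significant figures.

0.033 M

Cr³⁺/Cr is the cathode, Mn²⁺/Mn the anode: E°cell = +0.44 V, n = 6.
Overall reaction: 2 Cr³⁺(aq) + 3 Mn(s) → 2 Cr(s) + 3 Mn²⁺(aq); Q = [Mn²⁺]^3/[Cr³⁺]^2.
From E = E° − (0.0592/n) log Q: log Q = (E° − E)·n/0.0592 = (+0.44 − (+0.453))·6/0.0592 = -1.3176.
So 2·log[Cr³⁺] = 3·log(0.0373) − log Q = -4.2849 − (-1.3176) = -2.9673; log[Cr³⁺] = -2.9673 / 2 = -1.4836; [Cr³⁺] = 10^(-1.4836) ≈ 0.033 M.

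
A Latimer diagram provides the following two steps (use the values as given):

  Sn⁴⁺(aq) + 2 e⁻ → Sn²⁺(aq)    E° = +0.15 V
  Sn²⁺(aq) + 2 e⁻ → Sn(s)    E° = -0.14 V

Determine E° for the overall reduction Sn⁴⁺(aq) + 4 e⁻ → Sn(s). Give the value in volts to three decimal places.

+0.005 V

Standard free energies of sequential steps add: ΔG°₃ = ΔG°₁ + ΔG°₂, so n₃E°₃ = n₁E°₁ + n₂E°₂.
E°₃ = (2×+0.15 + 2×-0.14) / 4 = (+0.020) / 4 = +0.005 V.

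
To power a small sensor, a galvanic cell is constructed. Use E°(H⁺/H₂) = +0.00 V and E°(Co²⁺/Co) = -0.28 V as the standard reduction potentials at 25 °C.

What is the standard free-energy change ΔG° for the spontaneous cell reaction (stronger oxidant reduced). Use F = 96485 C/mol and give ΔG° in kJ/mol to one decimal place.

-54.0 kJ/mol

H⁺/H₂ (E° = +0.00 V) is the cathode; Co²⁺/Co (E° = -0.28 V) is the anode, so E°cell = +0.28 V.
Balancing electrons gives n = 2 (lcm of 2 and 2).
ΔG° = −nFE° = −(2)(96485)(+0.28) = -54,032 J = -54.0 kJ/mol.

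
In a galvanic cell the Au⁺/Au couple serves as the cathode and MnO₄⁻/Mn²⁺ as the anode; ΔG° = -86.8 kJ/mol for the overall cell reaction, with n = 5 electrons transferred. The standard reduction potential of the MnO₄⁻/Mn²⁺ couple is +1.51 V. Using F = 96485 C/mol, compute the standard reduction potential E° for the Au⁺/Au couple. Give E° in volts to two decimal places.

E°cell = −ΔG°/(nF) = −(-86.8×10³)/((5)(96485)) = +0.180 V.
Since Au⁺/Au is the cathode and MnO₄⁻/Mn²⁺ the anode, E°cell = E°(Au⁺/Au) − E°(MnO₄⁻/Mn²⁺).
So E°(Au⁺/Au) = E°cell + E°(MnO₄⁻/Mn²⁺) = +0.180 + (+1.51) = +1.69 V.

+1.69 V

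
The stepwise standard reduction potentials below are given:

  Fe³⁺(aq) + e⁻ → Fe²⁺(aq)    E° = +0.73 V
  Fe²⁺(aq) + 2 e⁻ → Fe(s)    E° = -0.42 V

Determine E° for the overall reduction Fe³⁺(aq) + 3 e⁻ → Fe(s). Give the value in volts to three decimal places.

Adding the free-energy changes (−nFE°) of the two steps gives −n₃FE°₃ = −n₁FE°₁ − n₂FE°₂.
E°₃ = (1×+0.73 + 2×-0.42) / 3 = (-0.110) / 3 = -0.037 V.

-0.037 V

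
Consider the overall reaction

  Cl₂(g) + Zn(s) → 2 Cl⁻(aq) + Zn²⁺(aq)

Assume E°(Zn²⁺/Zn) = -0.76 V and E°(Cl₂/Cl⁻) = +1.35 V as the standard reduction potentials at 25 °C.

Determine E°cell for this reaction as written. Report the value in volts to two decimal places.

+2.11 V

The Cl₂/Cl⁻ couple has the higher reduction potential, so it is the cathode; Zn²⁺/Zn is oxidised at the anode.
E°cell = E°(cathode) − E°(anode) = (+1.35) − (-0.76) = +2.11 V.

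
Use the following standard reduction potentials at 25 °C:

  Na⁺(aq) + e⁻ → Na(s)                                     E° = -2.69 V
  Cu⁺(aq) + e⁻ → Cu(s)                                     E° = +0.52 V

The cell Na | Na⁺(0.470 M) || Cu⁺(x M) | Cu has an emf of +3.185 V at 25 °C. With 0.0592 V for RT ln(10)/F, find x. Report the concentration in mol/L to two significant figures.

0.18 M

Cu⁺/Cu is the cathode, Na⁺/Na the anode: E°cell = +3.21 V, n = 1.
Overall reaction: Cu⁺(aq) + Na(s) → Cu(s) + Na⁺(aq); Q = [Na⁺]^1/[Cu⁺]^1.
From E = E° − (0.0592/n) log Q: log Q = (E° − E)·n/0.0592 = (+3.21 − (+3.185))·1/0.0592 = 0.4223.
So 1·log[Cu⁺] = 1·log(0.47) − log Q = -0.3279 − (0.4223) = -0.7502; [Cu⁺] = 10^(-0.7502) ≈ 0.18 M.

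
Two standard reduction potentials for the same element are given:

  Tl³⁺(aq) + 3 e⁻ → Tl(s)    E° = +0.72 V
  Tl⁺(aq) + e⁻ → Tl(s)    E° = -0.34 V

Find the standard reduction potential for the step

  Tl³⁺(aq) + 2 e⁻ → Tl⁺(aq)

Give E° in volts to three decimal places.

+1.250 V

Sequential free energies add, so n₃E°₃ = n₁E°₁ + n₂E°₂.
With n₃ = 3, and the known step contributing 1×(-0.34) V, the unknown satisfies 2·E° = 3×(+0.72) − 1×(-0.34) = +2.500.
E° = +2.500 / 2 = +1.250 V.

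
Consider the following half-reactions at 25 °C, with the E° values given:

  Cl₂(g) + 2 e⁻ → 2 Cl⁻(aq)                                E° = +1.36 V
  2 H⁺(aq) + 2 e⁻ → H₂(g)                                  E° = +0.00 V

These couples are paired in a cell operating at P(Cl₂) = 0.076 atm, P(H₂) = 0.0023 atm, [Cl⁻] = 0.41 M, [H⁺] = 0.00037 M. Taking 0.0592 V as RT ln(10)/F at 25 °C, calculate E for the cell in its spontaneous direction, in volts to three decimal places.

+1.475 V

Cl₂/Cl⁻ is the cathode (higher E°), H⁺/H₂ the anode: E°cell = +1.36 − (+0.00) = +1.36 V, n = 2.
Overall: Cl₂(g) + H₂(g) → 2 Cl⁻(aq) + 2 H⁺(aq)
Q = [Cl⁻]^2·[H⁺]^2 / (P(Cl₂)·P(H₂)); log Q = -3.881.
E = E° − (0.0592/n) log Q = +1.36 − (0.0592/2)(-3.881) = +1.475 V.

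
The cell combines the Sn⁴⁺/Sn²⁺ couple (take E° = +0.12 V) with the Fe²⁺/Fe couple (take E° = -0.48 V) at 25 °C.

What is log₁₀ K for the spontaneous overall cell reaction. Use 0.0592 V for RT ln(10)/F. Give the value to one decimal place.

20.3

Cathode: Sn⁴⁺/Sn²⁺; anode: Fe²⁺/Fe. E°cell = +0.60 V, n = 2.
log K = nE°cell / 0.0592 = (2)(+0.60) / 0.0592 = 20.3.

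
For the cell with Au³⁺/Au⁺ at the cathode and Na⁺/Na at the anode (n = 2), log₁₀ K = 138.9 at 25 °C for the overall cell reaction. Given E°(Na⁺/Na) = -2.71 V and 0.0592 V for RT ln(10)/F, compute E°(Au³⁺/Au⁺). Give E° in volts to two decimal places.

E°cell = (0.0592/n)·log K = (0.0592/2)(138.9) = +4.111 V.
Since Au³⁺/Au⁺ is the cathode and Na⁺/Na the anode, E°cell = E°(Au³⁺/Au⁺) − E°(Na⁺/Na).
So E°(Au³⁺/Au⁺) = E°cell + E°(Na⁺/Na) = +4.111 + (-2.71) = +1.40 V.

+1.40 V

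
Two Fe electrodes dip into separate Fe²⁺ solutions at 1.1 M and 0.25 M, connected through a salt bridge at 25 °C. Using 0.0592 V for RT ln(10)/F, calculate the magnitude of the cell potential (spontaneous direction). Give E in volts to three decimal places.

For a concentration cell E°cell = 0. The 1.1 M side is the cathode (reduction is favoured where [Fe²⁺] is higher).
With n = 2, E = −(0.0592/2) log([Fe²⁺]ₐₙ/[Fe²⁺]꜀ₐₜ) = −(0.0592/2) log(0.25/1.1) = −(0.0592/2)(-0.643) = +0.019 V.

+0.019 V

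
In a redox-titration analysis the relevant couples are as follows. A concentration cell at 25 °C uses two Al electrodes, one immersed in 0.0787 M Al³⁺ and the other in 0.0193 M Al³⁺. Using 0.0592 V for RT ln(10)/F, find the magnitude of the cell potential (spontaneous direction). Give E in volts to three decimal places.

For a concentration cell E°cell = 0. The 0.0787 M side is the cathode (reduction is favoured where [Al³⁺] is higher).
With n = 3, E = −(0.0592/3) log([Al³⁺]ₐₙ/[Al³⁺]꜀ₐₜ) = −(0.0592/3) log(0.0193/0.0787) = −(0.0592/3)(-0.610) = +0.012 V.

+0.012 V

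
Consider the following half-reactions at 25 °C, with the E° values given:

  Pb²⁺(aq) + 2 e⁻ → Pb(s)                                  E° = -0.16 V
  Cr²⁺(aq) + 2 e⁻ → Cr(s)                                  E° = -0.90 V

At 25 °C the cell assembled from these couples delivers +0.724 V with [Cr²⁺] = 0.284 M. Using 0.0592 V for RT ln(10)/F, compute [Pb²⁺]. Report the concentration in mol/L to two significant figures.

0.082 M

Pb²⁺/Pb is the cathode, Cr²⁺/Cr the anode: E°cell = +0.74 V, n = 2.
Overall reaction: Pb²⁺(aq) + Cr(s) → Pb(s) + Cr²⁺(aq); Q = [Cr²⁺]^1/[Pb²⁺]^1.
From E = E° − (0.0592/n) log Q: log Q = (E° − E)·n/0.0592 = (+0.74 − (+0.724))·2/0.0592 = 0.5405.
So 1·log[Pb²⁺] = 1·log(0.284) − log Q = -0.5467 − (0.5405) = -1.0872; [Pb²⁺] = 10^(-1.0872) ≈ 0.082 M.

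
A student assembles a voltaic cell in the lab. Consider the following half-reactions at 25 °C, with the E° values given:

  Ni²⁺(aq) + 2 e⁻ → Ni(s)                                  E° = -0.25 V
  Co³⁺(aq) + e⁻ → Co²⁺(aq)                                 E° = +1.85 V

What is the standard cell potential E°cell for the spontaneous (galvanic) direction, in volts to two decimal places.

+2.10 V

The Co³⁺/Co²⁺ couple has the higher reduction potential, so it is the cathode; Ni²⁺/Ni is oxidised at the anode.
E°cell = E°(cathode) − E°(anode) = (+1.85) − (-0.25) = +2.10 V.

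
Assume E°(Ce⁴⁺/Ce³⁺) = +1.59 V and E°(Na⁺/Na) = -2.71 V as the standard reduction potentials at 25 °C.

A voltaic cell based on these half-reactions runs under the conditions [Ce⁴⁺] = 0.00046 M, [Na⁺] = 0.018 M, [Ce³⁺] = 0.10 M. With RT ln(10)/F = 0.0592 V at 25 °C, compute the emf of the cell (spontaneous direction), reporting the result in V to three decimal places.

Ce⁴⁺/Ce³⁺ is the cathode (higher E°), Na⁺/Na the anode: E°cell = +1.59 − (-2.71) = +4.30 V, n = 1.
Overall: Ce⁴⁺(aq) + Na(s) → Ce³⁺(aq) + Na⁺(aq)
Q = [Ce³⁺]·[Na⁺] / ([Ce⁴⁺]); log Q = 0.593.
E = E° − (0.0592/n) log Q = +4.30 − (0.0592/1)(0.593) = +4.265 V.

+4.265 V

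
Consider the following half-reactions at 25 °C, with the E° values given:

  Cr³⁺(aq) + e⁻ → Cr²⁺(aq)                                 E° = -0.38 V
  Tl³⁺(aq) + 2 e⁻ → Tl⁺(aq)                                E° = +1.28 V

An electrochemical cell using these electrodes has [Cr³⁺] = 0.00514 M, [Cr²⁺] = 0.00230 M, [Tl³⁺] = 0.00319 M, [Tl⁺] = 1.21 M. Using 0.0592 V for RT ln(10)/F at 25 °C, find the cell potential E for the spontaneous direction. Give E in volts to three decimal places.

Tl³⁺/Tl⁺ is the cathode (higher E°), Cr³⁺/Cr²⁺ the anode: E°cell = +1.28 − (-0.38) = +1.66 V, n = 2.
Overall: Tl³⁺(aq) + 2 Cr²⁺(aq) → Tl⁺(aq) + 2 Cr³⁺(aq)
Q = [Tl⁺]·[Cr³⁺]^2 / ([Tl³⁺]·[Cr²⁺]^2); log Q = 3.277.
E = E° − (0.0592/n) log Q = +1.66 − (0.0592/2)(3.277) = +1.563 V.

+1.563 V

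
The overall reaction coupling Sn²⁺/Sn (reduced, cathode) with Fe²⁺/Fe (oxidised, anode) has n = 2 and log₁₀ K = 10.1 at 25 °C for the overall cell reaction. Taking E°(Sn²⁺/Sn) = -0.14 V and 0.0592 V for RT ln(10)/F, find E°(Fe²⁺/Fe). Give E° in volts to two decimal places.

-0.44 V

E°cell = (0.0592/n)·log K = (0.0592/2)(10.1) = +0.299 V.
Since Sn²⁺/Sn is the cathode and Fe²⁺/Fe the anode, E°cell = E°(Sn²⁺/Sn) − E°(Fe²⁺/Fe).
So E°(Fe²⁺/Fe) = E°(Sn²⁺/Sn) − E°cell = (-0.14) − (+0.299) = -0.44 V.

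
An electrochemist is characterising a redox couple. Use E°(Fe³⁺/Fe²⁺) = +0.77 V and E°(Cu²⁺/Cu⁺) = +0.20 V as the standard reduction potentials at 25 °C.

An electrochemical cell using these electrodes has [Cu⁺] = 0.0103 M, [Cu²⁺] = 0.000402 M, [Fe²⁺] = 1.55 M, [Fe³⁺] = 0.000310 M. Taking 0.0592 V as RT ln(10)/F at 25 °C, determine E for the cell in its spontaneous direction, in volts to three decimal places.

+0.434 V

Fe³⁺/Fe²⁺ is the cathode (higher E°), Cu²⁺/Cu⁺ the anode: E°cell = +0.77 − (+0.20) = +0.57 V, n = 1.
Overall: Fe³⁺(aq) + Cu⁺(aq) → Fe²⁺(aq) + Cu²⁺(aq)
Q = [Fe²⁺]·[Cu²⁺] / ([Fe³⁺]·[Cu⁺]); log Q = 2.290.
E = E° − (0.0592/n) log Q = +0.57 − (0.0592/1)(2.290) = +0.434 V.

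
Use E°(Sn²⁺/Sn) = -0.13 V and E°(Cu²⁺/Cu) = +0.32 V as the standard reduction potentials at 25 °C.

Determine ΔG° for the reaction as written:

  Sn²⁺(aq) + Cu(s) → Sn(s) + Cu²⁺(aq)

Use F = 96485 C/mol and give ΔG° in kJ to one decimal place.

As written, Sn²⁺/Sn is reduced (cathode) and Cu²⁺/Cu is oxidised (anode), so E°cell = (-0.13) − (+0.32) = -0.45 V.
Balancing electrons gives n = 2.
ΔG° = −nFE° = −(2)(96485)(-0.45) = 86,836 J = +86.8 kJ.

+86.8 kJ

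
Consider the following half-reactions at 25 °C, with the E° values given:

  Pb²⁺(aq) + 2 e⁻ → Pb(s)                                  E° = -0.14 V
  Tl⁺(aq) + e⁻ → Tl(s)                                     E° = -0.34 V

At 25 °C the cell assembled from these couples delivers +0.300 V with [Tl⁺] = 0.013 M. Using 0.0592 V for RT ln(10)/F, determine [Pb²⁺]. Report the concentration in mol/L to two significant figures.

Pb²⁺/Pb is the cathode, Tl⁺/Tl the anode: E°cell = +0.20 V, n = 2.
Overall reaction: Pb²⁺(aq) + 2 Tl(s) → Pb(s) + 2 Tl⁺(aq); Q = [Tl⁺]^2/[Pb²⁺]^1.
From E = E° − (0.0592/n) log Q: log Q = (E° − E)·n/0.0592 = (+0.20 − (+0.300))·2/0.0592 = -3.3784.
So 1·log[Pb²⁺] = 2·log(0.013) − log Q = -3.7721 − (-3.3784) = -0.3937; [Pb²⁺] = 10^(-0.3937) ≈ 0.40 M.

0.40 M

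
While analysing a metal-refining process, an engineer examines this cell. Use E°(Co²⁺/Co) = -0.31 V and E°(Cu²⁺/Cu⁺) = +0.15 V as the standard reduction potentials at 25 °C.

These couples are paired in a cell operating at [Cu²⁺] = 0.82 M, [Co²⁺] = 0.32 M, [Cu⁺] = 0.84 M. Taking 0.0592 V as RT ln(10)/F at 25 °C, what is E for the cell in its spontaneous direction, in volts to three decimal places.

+0.474 V

Cu²⁺/Cu⁺ is the cathode (higher E°), Co²⁺/Co the anode: E°cell = +0.15 − (-0.31) = +0.46 V, n = 2.
Overall: 2 Cu²⁺(aq) + Co(s) → 2 Cu⁺(aq) + Co²⁺(aq)
Q = [Cu⁺]^2·[Co²⁺] / ([Cu²⁺]^2); log Q = -0.474.
E = E° − (0.0592/n) log Q = +0.46 − (0.0592/2)(-0.474) = +0.474 V.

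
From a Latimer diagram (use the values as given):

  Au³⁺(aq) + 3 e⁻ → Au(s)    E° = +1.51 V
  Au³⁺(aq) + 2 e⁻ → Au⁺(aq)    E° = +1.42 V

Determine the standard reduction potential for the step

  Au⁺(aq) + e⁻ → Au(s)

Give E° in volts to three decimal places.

+1.690 V

Sequential free energies add, so n₃E°₃ = n₁E°₁ + n₂E°₂.
With n₃ = 3, and the known step contributing 2×(+1.42) V, the unknown satisfies 1·E° = 3×(+1.51) − 2×(+1.42) = +1.690.
E° = +1.690 / 1 = +1.690 V.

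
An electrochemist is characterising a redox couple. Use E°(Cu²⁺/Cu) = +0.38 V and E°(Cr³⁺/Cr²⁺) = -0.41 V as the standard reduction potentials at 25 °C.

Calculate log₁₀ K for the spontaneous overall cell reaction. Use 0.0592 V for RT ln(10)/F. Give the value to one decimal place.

Cathode: Cu²⁺/Cu; anode: Cr³⁺/Cr²⁺. E°cell = +0.79 V, n = 2.
log K = nE°cell / 0.0592 = (2)(+0.79) / 0.0592 = 26.7.

26.7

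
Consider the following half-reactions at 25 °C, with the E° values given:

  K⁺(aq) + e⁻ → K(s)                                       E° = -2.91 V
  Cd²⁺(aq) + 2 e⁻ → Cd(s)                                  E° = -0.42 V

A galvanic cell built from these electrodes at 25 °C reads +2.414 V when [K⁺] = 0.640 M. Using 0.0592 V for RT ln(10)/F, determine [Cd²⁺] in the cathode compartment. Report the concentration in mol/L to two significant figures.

Cd²⁺/Cd is the cathode, K⁺/K the anode: E°cell = +2.49 V, n = 2.
Overall reaction: Cd²⁺(aq) + 2 K(s) → Cd(s) + 2 K⁺(aq); Q = [K⁺]^2/[Cd²⁺]^1.
From E = E° − (0.0592/n) log Q: log Q = (E° − E)·n/0.0592 = (+2.49 − (+2.414))·2/0.0592 = 2.5676.
So 1·log[Cd²⁺] = 2·log(0.64) − log Q = -0.3876 − (2.5676) = -2.9552; [Cd²⁺] = 10^(-2.9552) ≈ 0.0011 M.

0.0011 M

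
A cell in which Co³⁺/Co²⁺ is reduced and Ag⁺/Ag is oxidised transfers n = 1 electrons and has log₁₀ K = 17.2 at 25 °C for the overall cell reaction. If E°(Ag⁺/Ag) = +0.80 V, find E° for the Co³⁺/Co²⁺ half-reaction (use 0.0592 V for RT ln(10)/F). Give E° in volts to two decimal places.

E°cell = (0.0592/n)·log K = (0.0592/1)(17.2) = +1.018 V.
Since Co³⁺/Co²⁺ is the cathode and Ag⁺/Ag the anode, E°cell = E°(Co³⁺/Co²⁺) − E°(Ag⁺/Ag).
So E°(Co³⁺/Co²⁺) = E°cell + E°(Ag⁺/Ag) = +1.018 + (+0.80) = +1.82 V.

+1.82 V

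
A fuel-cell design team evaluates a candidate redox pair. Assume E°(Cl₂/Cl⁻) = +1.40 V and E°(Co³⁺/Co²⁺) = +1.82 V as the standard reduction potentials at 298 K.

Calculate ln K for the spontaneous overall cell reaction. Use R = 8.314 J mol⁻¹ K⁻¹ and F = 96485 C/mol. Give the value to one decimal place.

Cathode: Co³⁺/Co²⁺; anode: Cl₂/Cl⁻. E°cell = (+1.82) − (+1.40) = +0.42 V, with n = 2.
ΔG° = −nFE° = −RT ln K, so ln K = nFE°/(RT) = (2)(96485)(+0.42) / ((8.314)(298)) = 32.712.

32.7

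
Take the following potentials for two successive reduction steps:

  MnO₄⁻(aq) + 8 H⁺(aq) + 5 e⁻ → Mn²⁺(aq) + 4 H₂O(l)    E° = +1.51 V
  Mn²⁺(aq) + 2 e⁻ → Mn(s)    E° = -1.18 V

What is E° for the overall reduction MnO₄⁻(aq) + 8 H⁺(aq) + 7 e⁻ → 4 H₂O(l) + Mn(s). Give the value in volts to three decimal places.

+0.741 V

Adding the free-energy changes (−nFE°) of the two steps gives −n₃FE°₃ = −n₁FE°₁ − n₂FE°₂.
E°₃ = (5×+1.51 + 2×-1.18) / 7 = (+5.190) / 7 = +0.741 V.
Simply averaging or adding the two E° values would be wrong; the electron-weighted sum is required.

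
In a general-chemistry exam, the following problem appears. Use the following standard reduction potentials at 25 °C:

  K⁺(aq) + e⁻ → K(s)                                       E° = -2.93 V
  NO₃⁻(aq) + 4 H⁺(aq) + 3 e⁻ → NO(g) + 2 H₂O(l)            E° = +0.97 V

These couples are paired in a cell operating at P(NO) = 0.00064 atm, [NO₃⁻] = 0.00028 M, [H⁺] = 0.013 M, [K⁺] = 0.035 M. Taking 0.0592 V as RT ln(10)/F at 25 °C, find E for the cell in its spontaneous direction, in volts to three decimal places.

+3.830 V

NO₃⁻/NO is the cathode (higher E°), K⁺/K the anode: E°cell = +0.97 − (-2.93) = +3.90 V, n = 3.
Overall: NO₃⁻(aq) + 4 H⁺(aq) + 3 K(s) → NO(g) + 2 H₂O(l) + 3 K⁺(aq)
Q = P(NO)·[K⁺]^3 / ([NO₃⁻]·[H⁺]^4); log Q = 3.535.
E = E° − (0.0592/n) log Q = +3.90 − (0.0592/3)(3.535) = +3.830 V.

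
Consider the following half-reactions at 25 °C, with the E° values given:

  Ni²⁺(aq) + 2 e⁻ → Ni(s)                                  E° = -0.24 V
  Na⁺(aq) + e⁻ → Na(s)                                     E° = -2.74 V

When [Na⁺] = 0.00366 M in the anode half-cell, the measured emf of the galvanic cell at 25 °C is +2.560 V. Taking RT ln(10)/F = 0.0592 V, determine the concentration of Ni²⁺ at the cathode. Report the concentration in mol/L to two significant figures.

Ni²⁺/Ni is the cathode, Na⁺/Na the anode: E°cell = +2.50 V, n = 2.
Overall reaction: Ni²⁺(aq) + 2 Na(s) → Ni(s) + 2 Na⁺(aq); Q = [Na⁺]^2/[Ni²⁺]^1.
From E = E° − (0.0592/n) log Q: log Q = (E° − E)·n/0.0592 = (+2.50 − (+2.560))·2/0.0592 = -2.0270.
So 1·log[Ni²⁺] = 2·log(0.00366) − log Q = -4.8730 − (-2.0270) = -2.8460; [Ni²⁺] = 10^(-2.8460) ≈ 0.0014 M.

0.0014 M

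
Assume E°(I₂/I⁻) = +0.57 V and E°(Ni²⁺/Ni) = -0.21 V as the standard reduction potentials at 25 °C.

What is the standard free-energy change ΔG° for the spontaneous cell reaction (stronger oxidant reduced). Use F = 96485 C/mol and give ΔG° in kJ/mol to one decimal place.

-150.5 kJ/mol

I₂/I⁻ (E° = +0.57 V) is the cathode; Ni²⁺/Ni (E° = -0.21 V) is the anode, so E°cell = +0.78 V.
Balancing electrons gives n = 2 (lcm of 2 and 2).
ΔG° = −nFE° = −(2)(96485)(+0.78) = -150,517 J = -150.5 kJ/mol.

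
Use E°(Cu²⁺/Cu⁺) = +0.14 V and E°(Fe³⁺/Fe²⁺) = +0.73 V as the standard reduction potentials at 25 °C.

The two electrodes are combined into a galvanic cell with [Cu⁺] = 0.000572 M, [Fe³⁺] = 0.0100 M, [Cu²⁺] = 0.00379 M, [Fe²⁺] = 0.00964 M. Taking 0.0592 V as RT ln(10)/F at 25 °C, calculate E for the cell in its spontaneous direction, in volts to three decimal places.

+0.542 V

Fe³⁺/Fe²⁺ is the cathode (higher E°), Cu²⁺/Cu⁺ the anode: E°cell = +0.73 − (+0.14) = +0.59 V, n = 1.
Overall: Fe³⁺(aq) + Cu⁺(aq) → Fe²⁺(aq) + Cu²⁺(aq)
Q = [Fe²⁺]·[Cu²⁺] / ([Fe³⁺]·[Cu⁺]); log Q = 0.805.
E = E° − (0.0592/n) log Q = +0.59 − (0.0592/1)(0.805) = +0.542 V.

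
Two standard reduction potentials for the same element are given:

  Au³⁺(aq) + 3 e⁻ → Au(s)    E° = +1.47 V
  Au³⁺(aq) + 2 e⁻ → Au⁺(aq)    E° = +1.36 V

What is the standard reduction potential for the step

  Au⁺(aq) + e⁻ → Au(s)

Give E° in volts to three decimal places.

Sequential free energies add, so n₃E°₃ = n₁E°₁ + n₂E°₂.
With n₃ = 3, and the known step contributing 2×(+1.36) V, the unknown satisfies 1·E° = 3×(+1.47) − 2×(+1.36) = +1.690.
E° = +1.690 / 1 = +1.690 V.

+1.690 V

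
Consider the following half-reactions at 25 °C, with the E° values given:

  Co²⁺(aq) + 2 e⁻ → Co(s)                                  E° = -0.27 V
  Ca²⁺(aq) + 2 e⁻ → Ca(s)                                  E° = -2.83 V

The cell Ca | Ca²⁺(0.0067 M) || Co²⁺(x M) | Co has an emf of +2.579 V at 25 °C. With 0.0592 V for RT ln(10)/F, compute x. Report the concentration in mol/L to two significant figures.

Co²⁺/Co is the cathode, Ca²⁺/Ca the anode: E°cell = +2.56 V, n = 2.
Overall reaction: Co²⁺(aq) + Ca(s) → Co(s) + Ca²⁺(aq); Q = [Ca²⁺]^1/[Co²⁺]^1.
From E = E° − (0.0592/n) log Q: log Q = (E° − E)·n/0.0592 = (+2.56 − (+2.579))·2/0.0592 = -0.6419.
So 1·log[Co²⁺] = 1·log(0.0067) − log Q = -2.1739 − (-0.6419) = -1.5320; [Co²⁺] = 10^(-1.5320) ≈ 0.029 M.

0.029 M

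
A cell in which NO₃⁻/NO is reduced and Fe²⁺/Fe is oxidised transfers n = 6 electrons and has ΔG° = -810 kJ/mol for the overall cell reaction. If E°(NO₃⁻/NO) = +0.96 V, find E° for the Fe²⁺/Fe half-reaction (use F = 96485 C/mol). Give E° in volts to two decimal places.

-0.44 V

E°cell = −ΔG°/(nF) = −(-810×10³)/((6)(96485)) = +1.399 V.
Since NO₃⁻/NO is the cathode and Fe²⁺/Fe the anode, E°cell = E°(NO₃⁻/NO) − E°(Fe²⁺/Fe).
So E°(Fe²⁺/Fe) = E°(NO₃⁻/NO) − E°cell = (+0.96) − (+1.399) = -0.44 V.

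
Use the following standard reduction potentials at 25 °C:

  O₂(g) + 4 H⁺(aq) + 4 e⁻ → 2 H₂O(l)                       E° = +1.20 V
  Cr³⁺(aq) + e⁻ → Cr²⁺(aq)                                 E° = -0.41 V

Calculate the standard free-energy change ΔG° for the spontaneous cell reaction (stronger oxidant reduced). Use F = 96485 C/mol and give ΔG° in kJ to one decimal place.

-621.4 kJ

O₂/H₂O (E° = +1.20 V) is the cathode; Cr³⁺/Cr²⁺ (E° = -0.41 V) is the anode, so E°cell = +1.61 V.
Balancing electrons gives n = 4 (lcm of 4 and 1).
ΔG° = −nFE° = −(4)(96485)(+1.61) = -621,363 J = -621.4 kJ.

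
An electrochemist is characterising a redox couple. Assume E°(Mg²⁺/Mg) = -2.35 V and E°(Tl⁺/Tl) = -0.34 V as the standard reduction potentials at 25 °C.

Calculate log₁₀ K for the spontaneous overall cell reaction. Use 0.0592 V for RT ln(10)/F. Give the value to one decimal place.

Cathode: Tl⁺/Tl; anode: Mg²⁺/Mg. E°cell = +2.01 V, n = 2.
log K = nE°cell / 0.0592 = (2)(+2.01) / 0.0592 = 67.9.

67.9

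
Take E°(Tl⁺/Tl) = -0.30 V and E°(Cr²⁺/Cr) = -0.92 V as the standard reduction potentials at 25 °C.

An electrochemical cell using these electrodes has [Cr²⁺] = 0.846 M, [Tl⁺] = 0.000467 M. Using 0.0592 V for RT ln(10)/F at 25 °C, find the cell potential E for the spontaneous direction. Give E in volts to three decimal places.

+0.425 V

Tl⁺/Tl is the cathode (higher E°), Cr²⁺/Cr the anode: E°cell = -0.30 − (-0.92) = +0.62 V, n = 2.
Overall: 2 Tl⁺(aq) + Cr(s) → 2 Tl(s) + Cr²⁺(aq)
Q = [Cr²⁺] / ([Tl⁺]^2); log Q = 6.589.
E = E° − (0.0592/n) log Q = +0.62 − (0.0592/2)(6.589) = +0.425 V.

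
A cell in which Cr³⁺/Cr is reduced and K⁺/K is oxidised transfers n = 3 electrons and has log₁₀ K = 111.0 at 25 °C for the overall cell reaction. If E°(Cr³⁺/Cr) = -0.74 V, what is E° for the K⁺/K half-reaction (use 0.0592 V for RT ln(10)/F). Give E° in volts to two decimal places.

-2.93 V

E°cell = (0.0592/n)·log K = (0.0592/3)(111.0) = +2.190 V.
Since Cr³⁺/Cr is the cathode and K⁺/K the anode, E°cell = E°(Cr³⁺/Cr) − E°(K⁺/K).
So E°(K⁺/K) = E°(Cr³⁺/Cr) − E°cell = (-0.74) − (+2.190) = -2.93 V.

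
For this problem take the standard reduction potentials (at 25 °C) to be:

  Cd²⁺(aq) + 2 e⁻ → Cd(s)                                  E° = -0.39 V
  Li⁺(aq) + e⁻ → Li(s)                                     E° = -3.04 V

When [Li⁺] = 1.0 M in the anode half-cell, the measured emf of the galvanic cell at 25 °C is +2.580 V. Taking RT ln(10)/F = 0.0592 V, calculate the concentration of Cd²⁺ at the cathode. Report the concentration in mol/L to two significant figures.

0.0043 M

Cd²⁺/Cd is the cathode, Li⁺/Li the anode: E°cell = +2.65 V, n = 2.
Overall reaction: Cd²⁺(aq) + 2 Li(s) → Cd(s) + 2 Li⁺(aq); Q = [Li⁺]^2/[Cd²⁺]^1.
From E = E° − (0.0592/n) log Q: log Q = (E° − E)·n/0.0592 = (+2.65 − (+2.580))·2/0.0592 = 2.3649.
So 1·log[Cd²⁺] = 2·log(1) − log Q = 0.0000 − (2.3649) = -2.3649; [Cd²⁺] = 10^(-2.3649) ≈ 0.0043 M.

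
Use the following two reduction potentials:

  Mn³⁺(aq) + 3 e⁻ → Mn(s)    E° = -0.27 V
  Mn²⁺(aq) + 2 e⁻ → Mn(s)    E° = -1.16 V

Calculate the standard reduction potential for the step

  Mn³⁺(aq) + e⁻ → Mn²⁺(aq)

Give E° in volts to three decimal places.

+1.510 V

Sequential free energies add, so n₃E°₃ = n₁E°₁ + n₂E°₂.
With n₃ = 3, and the known step contributing 2×(-1.16) V, the unknown satisfies 1·E° = 3×(-0.27) − 2×(-1.16) = +1.510.
E° = +1.510 / 1 = +1.510 V.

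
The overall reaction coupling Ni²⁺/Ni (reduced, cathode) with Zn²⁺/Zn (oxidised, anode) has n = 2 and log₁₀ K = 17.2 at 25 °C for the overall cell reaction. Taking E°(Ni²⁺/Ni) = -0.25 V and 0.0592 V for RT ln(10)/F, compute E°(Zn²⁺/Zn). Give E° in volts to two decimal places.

E°cell = (0.0592/n)·log K = (0.0592/2)(17.2) = +0.509 V.
Since Ni²⁺/Ni is the cathode and Zn²⁺/Zn the anode, E°cell = E°(Ni²⁺/Ni) − E°(Zn²⁺/Zn).
So E°(Zn²⁺/Zn) = E°(Ni²⁺/Ni) − E°cell = (-0.25) − (+0.509) = -0.76 V.

-0.76 V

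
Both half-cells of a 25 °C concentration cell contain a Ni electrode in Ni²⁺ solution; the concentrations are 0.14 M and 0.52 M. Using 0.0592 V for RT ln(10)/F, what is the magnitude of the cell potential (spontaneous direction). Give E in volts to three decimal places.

+0.017 V

For a concentration cell E°cell = 0. The 0.52 M side is the cathode (reduction is favoured where [Ni²⁺] is higher).
With n = 2, E = −(0.0592/2) log([Ni²⁺]ₐₙ/[Ni²⁺]꜀ₐₜ) = −(0.0592/2) log(0.14/0.52) = −(0.0592/2)(-0.570) = +0.017 V.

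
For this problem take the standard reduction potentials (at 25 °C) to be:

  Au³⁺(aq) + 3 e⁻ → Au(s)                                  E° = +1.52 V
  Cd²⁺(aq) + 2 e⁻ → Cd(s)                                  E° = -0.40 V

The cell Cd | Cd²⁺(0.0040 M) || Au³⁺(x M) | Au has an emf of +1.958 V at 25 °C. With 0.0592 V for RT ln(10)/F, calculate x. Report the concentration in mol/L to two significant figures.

0.021 M

Au³⁺/Au is the cathode, Cd²⁺/Cd the anode: E°cell = +1.92 V, n = 6.
Overall reaction: 2 Au³⁺(aq) + 3 Cd(s) → 2 Au(s) + 3 Cd²⁺(aq); Q = [Cd²⁺]^3/[Au³⁺]^2.
From E = E° − (0.0592/n) log Q: log Q = (E° − E)·n/0.0592 = (+1.92 − (+1.958))·6/0.0592 = -3.8514.
So 2·log[Au³⁺] = 3·log(0.004) − log Q = -7.1938 − (-3.8514) = -3.3424; log[Au³⁺] = -3.3424 / 2 = -1.6712; [Au³⁺] = 10^(-1.6712) ≈ 0.021 M.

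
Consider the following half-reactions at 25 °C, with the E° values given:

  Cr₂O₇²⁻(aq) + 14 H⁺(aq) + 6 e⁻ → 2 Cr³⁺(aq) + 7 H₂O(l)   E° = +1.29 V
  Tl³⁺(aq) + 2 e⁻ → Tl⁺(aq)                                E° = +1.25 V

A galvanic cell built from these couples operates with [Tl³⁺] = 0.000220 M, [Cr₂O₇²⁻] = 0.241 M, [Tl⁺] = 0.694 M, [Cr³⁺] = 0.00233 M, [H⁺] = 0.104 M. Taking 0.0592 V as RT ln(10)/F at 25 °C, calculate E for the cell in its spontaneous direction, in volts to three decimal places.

Cr₂O₇²⁻/Cr³⁺ is the cathode (higher E°), Tl³⁺/Tl⁺ the anode: E°cell = +1.29 − (+1.25) = +0.04 V, n = 6.
Overall: Cr₂O₇²⁻(aq) + 14 H⁺(aq) + 3 Tl⁺(aq) → 2 Cr³⁺(aq) + 7 H₂O(l) + 3 Tl³⁺(aq)
Q = [Cr³⁺]^2·[Tl³⁺]^3 / ([Cr₂O₇²⁻]·[H⁺]^14·[Tl⁺]^3); log Q = -1.383.
E = E° − (0.0592/n) log Q = +0.04 − (0.0592/6)(-1.383) = +0.054 V.

+0.054 V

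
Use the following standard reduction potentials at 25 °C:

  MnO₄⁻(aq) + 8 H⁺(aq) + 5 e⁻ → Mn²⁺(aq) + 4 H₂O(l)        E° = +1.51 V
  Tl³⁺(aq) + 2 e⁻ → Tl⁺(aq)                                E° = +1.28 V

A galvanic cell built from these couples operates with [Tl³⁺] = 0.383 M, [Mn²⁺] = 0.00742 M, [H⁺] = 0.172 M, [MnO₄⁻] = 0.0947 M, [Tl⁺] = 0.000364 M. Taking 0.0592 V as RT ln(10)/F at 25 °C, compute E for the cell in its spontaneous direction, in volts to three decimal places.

MnO₄⁻/Mn²⁺ is the cathode (higher E°), Tl³⁺/Tl⁺ the anode: E°cell = +1.51 − (+1.28) = +0.23 V, n = 10.
Overall: 2 MnO₄⁻(aq) + 16 H⁺(aq) + 5 Tl⁺(aq) → 2 Mn²⁺(aq) + 8 H₂O(l) + 5 Tl³⁺(aq)
Q = [Mn²⁺]^2·[Tl³⁺]^5 / ([MnO₄⁻]^2·[H⁺]^16·[Tl⁺]^5); log Q = 25.130.
E = E° − (0.0592/n) log Q = +0.23 − (0.0592/10)(25.130) = +0.081 V.

+0.081 V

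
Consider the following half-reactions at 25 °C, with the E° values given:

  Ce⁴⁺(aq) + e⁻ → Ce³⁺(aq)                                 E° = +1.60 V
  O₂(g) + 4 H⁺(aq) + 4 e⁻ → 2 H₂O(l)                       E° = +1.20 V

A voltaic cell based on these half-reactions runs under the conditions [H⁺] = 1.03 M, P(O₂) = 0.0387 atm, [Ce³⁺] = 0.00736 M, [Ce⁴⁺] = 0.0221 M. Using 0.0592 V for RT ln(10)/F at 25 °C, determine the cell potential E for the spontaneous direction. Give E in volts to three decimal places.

Ce⁴⁺/Ce³⁺ is the cathode (higher E°), O₂/H₂O the anode: E°cell = +1.60 − (+1.20) = +0.40 V, n = 4.
Overall: 4 Ce⁴⁺(aq) + 2 H₂O(l) → 4 Ce³⁺(aq) + O₂(g) + 4 H⁺(aq)
Q = [Ce³⁺]^4·P(O₂)·[H⁺]^4 / ([Ce⁴⁺]^4); log Q = -3.271.
E = E° − (0.0592/n) log Q = +0.40 − (0.0592/4)(-3.271) = +0.448 V.

+0.448 V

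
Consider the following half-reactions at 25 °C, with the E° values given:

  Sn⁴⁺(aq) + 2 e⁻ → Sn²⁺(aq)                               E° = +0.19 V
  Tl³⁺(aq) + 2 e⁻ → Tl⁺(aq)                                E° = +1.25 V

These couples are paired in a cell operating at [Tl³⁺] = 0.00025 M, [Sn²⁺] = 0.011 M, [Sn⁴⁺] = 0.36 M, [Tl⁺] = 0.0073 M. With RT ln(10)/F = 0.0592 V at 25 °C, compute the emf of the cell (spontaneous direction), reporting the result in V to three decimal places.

+0.972 V

Tl³⁺/Tl⁺ is the cathode (higher E°), Sn⁴⁺/Sn²⁺ the anode: E°cell = +1.25 − (+0.19) = +1.06 V, n = 2.
Overall: Tl³⁺(aq) + Sn²⁺(aq) → Tl⁺(aq) + Sn⁴⁺(aq)
Q = [Tl⁺]·[Sn⁴⁺] / ([Tl³⁺]·[Sn²⁺]); log Q = 2.980.
E = E° − (0.0592/n) log Q = +1.06 − (0.0592/2)(2.980) = +0.972 V.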